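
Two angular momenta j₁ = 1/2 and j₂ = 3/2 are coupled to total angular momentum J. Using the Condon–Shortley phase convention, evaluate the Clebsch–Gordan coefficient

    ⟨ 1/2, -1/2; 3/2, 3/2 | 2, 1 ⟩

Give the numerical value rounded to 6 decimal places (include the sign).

+0.500000

√[5·0!1!3!/5! · 0!1!3!0!3!1!] = √(9)
  +(−1)^0/∏(0,0,1,3,0,0)! = 1/6  (running 1/6)
⟨..|..⟩ = √(9)·(1/6) = +0.500000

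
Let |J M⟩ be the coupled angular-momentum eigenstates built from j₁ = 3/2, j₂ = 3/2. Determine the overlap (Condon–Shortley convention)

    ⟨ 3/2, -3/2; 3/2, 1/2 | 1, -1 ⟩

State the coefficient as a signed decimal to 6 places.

triangle: 2!×1!×1!/5! = 2/120
(j±m)!: 0!×3!×2!×1!×0!×2! = 24
prefactor² = (2J+1)×Δ×N² = 6/5
  k=2: +1/(2!×0!×1!×0!×0!×1!) = 1/2
Σ = 1/2  ⇒  CG² = 6/5×1/2² = 3/10
CG = +√(3/10) = +0.547723

+√(3/10) = +0.547723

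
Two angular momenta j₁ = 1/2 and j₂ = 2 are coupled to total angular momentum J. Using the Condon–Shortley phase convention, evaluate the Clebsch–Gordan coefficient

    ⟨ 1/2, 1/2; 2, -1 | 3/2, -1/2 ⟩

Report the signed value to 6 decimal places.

+√(3/5) = +0.774597

√[4·1!0!3!/5! · 1!0!1!3!1!2!] = √(12/5)
  +(−1)^0/∏(0,1,0,1,0,2)! = 1/2  (running 1/2)
⟨..|..⟩ = √(12/5)·(1/2) = +0.774597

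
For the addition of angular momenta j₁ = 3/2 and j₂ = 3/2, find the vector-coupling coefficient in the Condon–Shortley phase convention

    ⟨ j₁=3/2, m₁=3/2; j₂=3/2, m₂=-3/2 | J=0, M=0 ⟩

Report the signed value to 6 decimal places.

triangle: 3!·0!·0!/4! = 6/24
(j±m)!: 3!·0!·0!·3!·0!·0! = 36
prefactor² = (2J+1)·Δ·N² = 9
  k=0: +1/(0!·3!·0!·0!·0!·0!) = 1/6
Σ = 1/6  ⇒  CG² = 9·1/6² = 1/4
CG = +√(1/4) = +0.500000

+0.500000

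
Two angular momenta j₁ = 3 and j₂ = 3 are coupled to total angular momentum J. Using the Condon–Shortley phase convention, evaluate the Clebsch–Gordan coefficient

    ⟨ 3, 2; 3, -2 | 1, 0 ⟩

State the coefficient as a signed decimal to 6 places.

−√(1/7) = -0.377964

√[3·5!1!1!/8! · 5!1!1!5!1!1!] = √(900/7)
  +(−1)^0/∏(0,5,1,1,0,0)! = 1/120  (running 1/120)
  +(−1)^1/∏(1,4,0,0,1,1)! = -1/24  (running -1/30)
⟨..|..⟩ = √(900/7)·(-1/30) = -0.377964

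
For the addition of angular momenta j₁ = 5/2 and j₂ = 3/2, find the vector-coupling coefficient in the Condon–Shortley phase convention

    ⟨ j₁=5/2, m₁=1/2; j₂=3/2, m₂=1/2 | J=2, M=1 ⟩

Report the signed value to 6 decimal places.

−√(25/84) = -0.545545

√[5·2!3!1!/7! · 3!2!2!1!3!1!] = √(12/7)
  +(−1)^1/∏(1,1,1,1,2,0)! = -1/2  (running -1/2)
  +(−1)^2/∏(2,0,0,0,3,1)! = 1/12  (running -5/12)
⟨..|..⟩ = √(12/7)·(-5/12) = -0.545545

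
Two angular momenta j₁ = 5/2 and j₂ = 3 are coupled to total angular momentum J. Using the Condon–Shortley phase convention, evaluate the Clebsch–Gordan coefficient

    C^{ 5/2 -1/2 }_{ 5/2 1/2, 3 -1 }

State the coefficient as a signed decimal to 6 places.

-0.478091

j₁+j₂−J=3  J+j₁−j₂=2  J−j₁+j₂=3  j₁+j₂+J+1=9
(j₁±m₁, j₂±m₂, J±M) = (3,2,2,4,2,3)
P² = 288/35
sum k=0..2:
  [0] +1/24 = 1/24
  [1] −1/4 = -1/4
  [2] +1/24 = 1/24
S = -1/6
C² = P²·S² = 8/35 ; C = -0.478091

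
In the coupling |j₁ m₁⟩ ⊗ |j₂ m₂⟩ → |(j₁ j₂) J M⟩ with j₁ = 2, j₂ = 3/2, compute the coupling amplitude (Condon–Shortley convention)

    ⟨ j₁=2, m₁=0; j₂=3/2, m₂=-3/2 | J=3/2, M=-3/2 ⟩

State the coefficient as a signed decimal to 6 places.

+0.447214

triangle: 2!×2!×1!/6! = 4/720
(j±m)!: 2!×2!×0!×3!×0!×3! = 144
prefactor² = (2J+1)×Δ×N² = 16/5
  k=0: +1/(0!×2!×2!×0!×0!×1!) = 1/4
Σ = 1/4  ⇒  CG² = 16/5×1/4² = 1/5
CG = +√(1/5) = +0.447214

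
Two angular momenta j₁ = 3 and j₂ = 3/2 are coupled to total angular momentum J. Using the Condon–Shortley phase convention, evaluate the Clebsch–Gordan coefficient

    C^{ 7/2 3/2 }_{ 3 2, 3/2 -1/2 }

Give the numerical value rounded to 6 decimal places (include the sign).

j₁+j₂−J=1  J+j₁−j₂=5  J−j₁+j₂=2  j₁+j₂+J+1=9
(j₁±m₁, j₂±m₂, J±M) = (5,1,1,2,5,2)
P² = 6400/21
sum k=0..1:
  [0] +1/24 = 1/24
  [1] −1/240 = -1/240
S = 3/80
C² = P²·S² = 3/7 ; C = +0.654654

+√(3/7) = +0.654654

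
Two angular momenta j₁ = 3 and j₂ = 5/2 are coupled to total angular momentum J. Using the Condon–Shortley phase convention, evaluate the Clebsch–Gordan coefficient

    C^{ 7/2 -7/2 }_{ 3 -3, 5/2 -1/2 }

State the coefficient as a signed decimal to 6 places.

+0.577350  (= +√(1/3))

√[8·2!4!3!/10! · 0!6!2!3!0!7!] = √(27648)
  +(−1)^2/∏(2,0,4,0,0,3)! = 1/288  (running 1/288)
⟨..|..⟩ = √(27648)·(1/288) = +0.577350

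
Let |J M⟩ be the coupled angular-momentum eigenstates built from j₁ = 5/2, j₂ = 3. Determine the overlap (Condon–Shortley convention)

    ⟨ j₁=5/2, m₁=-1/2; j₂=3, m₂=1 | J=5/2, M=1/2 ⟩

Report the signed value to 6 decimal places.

+0.478091

√[6·3!2!3!/9! · 2!3!4!2!3!2!] = √(288/35)
  +(−1)^1/∏(1,2,2,3,0,0)! = -1/24  (running -1/24)
  +(−1)^2/∏(2,1,1,2,1,1)! = 1/4  (running 5/24)
  +(−1)^3/∏(3,0,0,1,2,2)! = -1/24  (running 1/6)
⟨..|..⟩ = √(288/35)·(1/6) = +0.478091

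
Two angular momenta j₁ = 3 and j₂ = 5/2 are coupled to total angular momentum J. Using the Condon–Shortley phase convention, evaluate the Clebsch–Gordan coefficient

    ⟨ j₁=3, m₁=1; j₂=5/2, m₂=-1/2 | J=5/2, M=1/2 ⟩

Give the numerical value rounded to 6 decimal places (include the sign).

j₁+j₂−J=3  J+j₁−j₂=3  J−j₁+j₂=2  j₁+j₂+J+1=9
(j₁±m₁, j₂±m₂, J±M) = (4,2,2,3,3,2)
P² = 288/35
sum k=0..2:
  [0] +1/24 = 1/24
  [1] −1/4 = -1/4
  [2] +1/24 = 1/24
S = -1/6
C² = P²·S² = 8/35 ; C = -0.478091

-0.478091  (= −√(8/35))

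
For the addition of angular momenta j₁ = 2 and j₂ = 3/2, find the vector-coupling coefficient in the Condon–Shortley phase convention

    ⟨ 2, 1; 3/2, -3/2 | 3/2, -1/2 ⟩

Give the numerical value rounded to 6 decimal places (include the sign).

triangle: 2!×2!×1!/6! = 4/720
(j±m)!: 3!×1!×0!×3!×1!×2! = 72
prefactor² = (2J+1)×Δ×N² = 8/5
  k=0: +1/(0!×2!×1!×0!×1!×1!) = 1/2
Σ = 1/2  ⇒  CG² = 8/5×1/2² = 2/5
CG = +√(2/5) = +0.632456

+√(2/5) ≈ +0.632456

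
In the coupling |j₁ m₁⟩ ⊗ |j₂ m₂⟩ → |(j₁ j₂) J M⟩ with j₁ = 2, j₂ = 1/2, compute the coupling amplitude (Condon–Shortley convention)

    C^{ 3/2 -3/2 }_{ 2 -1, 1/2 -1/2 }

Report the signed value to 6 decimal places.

+√(1/5) = +0.447214

j₁+j₂−J=1  J+j₁−j₂=3  J−j₁+j₂=0  j₁+j₂+J+1=5
(j₁±m₁, j₂±m₂, J±M) = (1,3,0,1,0,3)
P² = 36/5
sum k=0..0:
  [0] +1/6 = 1/6
S = 1/6
C² = P²·S² = 1/5 ; C = +0.447214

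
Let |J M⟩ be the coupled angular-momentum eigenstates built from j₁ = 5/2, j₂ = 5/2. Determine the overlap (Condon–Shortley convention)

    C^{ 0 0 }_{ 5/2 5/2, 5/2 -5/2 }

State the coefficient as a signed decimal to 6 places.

+0.408248

triangle: 5!×0!×0!/6! = 120/720
(j±m)!: 5!×0!×0!×5!×0!×0! = 14400
prefactor² = (2J+1)×Δ×N² = 2400
  k=0: +1/(0!×5!×0!×0!×0!×0!) = 1/120
Σ = 1/120  ⇒  CG² = 2400×1/120² = 1/6
CG = +√(1/6) = +0.408248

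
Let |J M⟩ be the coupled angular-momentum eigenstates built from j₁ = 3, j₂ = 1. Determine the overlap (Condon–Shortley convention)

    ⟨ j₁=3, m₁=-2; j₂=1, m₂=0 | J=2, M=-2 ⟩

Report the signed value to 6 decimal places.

triangle: 2!×4!×0!/7! = 48/5040
(j±m)!: 1!×5!×1!×1!×0!×4! = 2880
prefactor² = (2J+1)×Δ×N² = 960/7
  k=1: −1/(1!×1!×4!×0!×0!×0!) = -1/24
Σ = -1/24  ⇒  CG² = 960/7×(-1/24)² = 5/21
CG = −√(5/21) = -0.487950

−√(5/21) = -0.487950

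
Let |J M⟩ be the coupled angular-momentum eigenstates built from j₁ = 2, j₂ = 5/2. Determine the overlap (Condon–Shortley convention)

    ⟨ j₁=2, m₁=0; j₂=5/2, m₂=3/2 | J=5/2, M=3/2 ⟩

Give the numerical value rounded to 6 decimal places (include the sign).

-0.119523

√[6·2!2!3!/8! · 2!2!4!1!4!1!] = √(288/35)
  +(−1)^1/∏(1,1,1,3,1,0)! = -1/6  (running -1/6)
  +(−1)^2/∏(2,0,0,2,2,1)! = 1/8  (running -1/24)
⟨..|..⟩ = √(288/35)·(-1/24) = -0.119523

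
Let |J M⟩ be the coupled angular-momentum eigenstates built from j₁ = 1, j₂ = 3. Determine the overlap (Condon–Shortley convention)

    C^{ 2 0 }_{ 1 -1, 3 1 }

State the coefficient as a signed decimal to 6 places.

triangle: 2!·0!·4!/7! = 48/5040
(j±m)!: 0!·2!·4!·2!·2!·2! = 384
prefactor² = (2J+1)·Δ·N² = 128/7
  k=2: +1/(2!·0!·0!·2!·0!·2!) = 1/8
Σ = 1/8  ⇒  CG² = 128/7·1/8² = 2/7
CG = +√(2/7) = +0.534522

+√(2/7) ≈ +0.534522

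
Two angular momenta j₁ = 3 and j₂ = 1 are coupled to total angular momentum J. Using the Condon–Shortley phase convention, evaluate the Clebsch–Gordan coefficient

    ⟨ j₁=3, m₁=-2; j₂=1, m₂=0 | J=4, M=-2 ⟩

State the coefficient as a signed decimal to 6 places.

√[9·0!6!2!/9! · 1!5!1!1!2!6!] = √(43200/7)
  +(−1)^0/∏(0,0,5,1,1,1)! = 1/120  (running 1/120)
⟨..|..⟩ = √(43200/7)·(1/120) = +0.654654

+√(3/7) ≈ +0.654654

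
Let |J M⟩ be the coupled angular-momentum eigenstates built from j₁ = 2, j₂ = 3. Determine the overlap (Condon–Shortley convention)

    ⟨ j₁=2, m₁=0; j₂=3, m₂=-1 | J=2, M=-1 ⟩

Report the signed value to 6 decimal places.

-0.377964  (= −√(1/7))

√[5·3!1!3!/8! · 2!2!2!4!1!3!] = √(36/7)
  +(−1)^1/∏(1,2,1,1,0,2)! = -1/4  (running -1/4)
  +(−1)^2/∏(2,1,0,0,1,3)! = 1/12  (running -1/6)
⟨..|..⟩ = √(36/7)·(-1/6) = -0.377964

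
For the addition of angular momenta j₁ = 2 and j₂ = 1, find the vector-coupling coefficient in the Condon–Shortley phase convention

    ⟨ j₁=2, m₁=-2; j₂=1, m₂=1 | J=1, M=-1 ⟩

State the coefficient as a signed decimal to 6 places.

j₁+j₂−J=2  J+j₁−j₂=2  J−j₁+j₂=0  j₁+j₂+J+1=5
(j₁±m₁, j₂±m₂, J±M) = (0,4,2,0,0,2)
P² = 48/5
sum k=2..2:
  [2] +1/4 = 1/4
S = 1/4
C² = P²·S² = 3/5 ; C = +0.774597

+0.774597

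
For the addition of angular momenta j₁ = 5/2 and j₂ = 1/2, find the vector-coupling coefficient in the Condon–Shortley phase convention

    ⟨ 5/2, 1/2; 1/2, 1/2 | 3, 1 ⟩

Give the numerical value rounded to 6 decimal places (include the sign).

+√(2/3) = +0.816497

√[7·0!5!1!/7! · 3!2!1!0!4!2!] = √(96)
  +(−1)^0/∏(0,0,2,1,3,0)! = 1/12  (running 1/12)
⟨..|..⟩ = √(96)·(1/12) = +0.816497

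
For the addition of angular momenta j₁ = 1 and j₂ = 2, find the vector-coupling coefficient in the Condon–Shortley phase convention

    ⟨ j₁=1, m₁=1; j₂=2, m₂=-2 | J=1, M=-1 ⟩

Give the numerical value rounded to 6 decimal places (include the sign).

triangle: 2!*0!*2!/5! = 4/120
(j±m)!: 2!*0!*0!*4!*0!*2! = 96
prefactor² = (2J+1)*Δ*N² = 48/5
  k=0: +1/(0!*2!*0!*0!*0!*2!) = 1/4
Σ = 1/4  ⇒  CG² = 48/5*1/4² = 3/5
CG = +√(3/5) = +0.774597

+√(3/5) = +0.774597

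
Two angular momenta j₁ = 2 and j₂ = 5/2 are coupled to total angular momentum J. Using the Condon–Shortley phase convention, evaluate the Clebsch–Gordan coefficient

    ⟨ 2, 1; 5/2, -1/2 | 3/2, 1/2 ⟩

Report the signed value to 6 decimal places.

−√(5/21) = -0.487950

j₁+j₂−J=3  J+j₁−j₂=1  J−j₁+j₂=2  j₁+j₂+J+1=7
(j₁±m₁, j₂±m₂, J±M) = (3,1,2,3,2,1)
P² = 48/35
sum k=0..1:
  [0] +1/12 = 1/12
  [1] −1/2 = -1/2
S = -5/12
C² = P²·S² = 5/21 ; C = -0.487950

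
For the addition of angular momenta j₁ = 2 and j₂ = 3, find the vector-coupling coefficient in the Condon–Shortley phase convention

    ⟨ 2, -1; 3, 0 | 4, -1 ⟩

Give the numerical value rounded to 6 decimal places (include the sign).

−√(3/14) = -0.462910

√[9·1!3!5!/10! · 1!3!3!3!3!5!] = √(1944/7)
  +(−1)^0/∏(0,1,3,3,0,2)! = 1/72  (running 1/72)
  +(−1)^1/∏(1,0,2,2,1,3)! = -1/24  (running -1/36)
⟨..|..⟩ = √(1944/7)·(-1/36) = -0.462910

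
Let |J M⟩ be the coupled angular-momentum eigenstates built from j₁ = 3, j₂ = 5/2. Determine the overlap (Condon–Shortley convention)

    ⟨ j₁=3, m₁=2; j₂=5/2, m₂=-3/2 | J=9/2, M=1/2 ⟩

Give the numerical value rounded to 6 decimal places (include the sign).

triangle: 1!·5!·4!/11! = 2880/39916800
(j±m)!: 5!·1!·1!·4!·5!·4! = 8294400
prefactor² = (2J+1)·Δ·N² = 460800/77
  k=0: +1/(0!·1!·1!·1!·4!·3!) = 1/144
  k=1: −1/(1!·0!·0!·0!·5!·4!) = -1/2880
Σ = 19/2880  ⇒  CG² = 460800/77·19/2880² = 361/1386
CG = +√(361/1386) = +0.510355

+√(361/1386) = +0.510355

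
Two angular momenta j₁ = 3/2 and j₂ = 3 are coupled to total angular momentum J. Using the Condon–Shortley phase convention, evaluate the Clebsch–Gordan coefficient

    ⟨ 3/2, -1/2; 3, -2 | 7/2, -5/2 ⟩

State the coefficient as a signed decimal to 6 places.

+√(1/7) = +0.377964

√[8·1!2!5!/9! · 1!2!1!5!1!6!] = √(6400/7)
  +(−1)^0/∏(0,1,2,1,0,4)! = 1/48  (running 1/48)
  +(−1)^1/∏(1,0,1,0,1,5)! = -1/120  (running 1/80)
⟨..|..⟩ = √(6400/7)·(1/80) = +0.377964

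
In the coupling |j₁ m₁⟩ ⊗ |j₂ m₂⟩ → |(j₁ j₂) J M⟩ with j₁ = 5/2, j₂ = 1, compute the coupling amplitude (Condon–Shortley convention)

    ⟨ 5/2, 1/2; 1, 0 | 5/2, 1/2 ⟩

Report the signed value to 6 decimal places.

+√(1/35) ≈ +0.169031

√[6·1!4!1!/7! · 3!2!1!1!3!2!] = √(144/35)
  +(−1)^0/∏(0,1,2,1,2,0)! = 1/4  (running 1/4)
  +(−1)^1/∏(1,0,1,0,3,1)! = -1/6  (running 1/12)
⟨..|..⟩ = √(144/35)·(1/12) = +0.169031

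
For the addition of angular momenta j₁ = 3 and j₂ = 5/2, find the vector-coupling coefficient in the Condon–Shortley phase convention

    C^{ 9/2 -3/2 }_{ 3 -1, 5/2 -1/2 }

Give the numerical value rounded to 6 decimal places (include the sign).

−√(5/231) = -0.147122

√[10·1!5!4!/11! · 2!4!2!3!3!6!] = √(138240/77)
  +(−1)^0/∏(0,1,4,2,1,2)! = 1/96  (running 1/96)
  +(−1)^1/∏(1,0,3,1,2,3)! = -1/72  (running -1/288)
⟨..|..⟩ = √(138240/77)·(-1/288) = -0.147122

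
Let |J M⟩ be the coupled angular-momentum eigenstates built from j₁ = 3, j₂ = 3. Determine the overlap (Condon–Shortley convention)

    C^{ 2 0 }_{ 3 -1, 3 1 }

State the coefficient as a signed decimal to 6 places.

−√(3/28) ≈ -0.327327

√[5·4!2!2!/9! · 2!4!4!2!2!2!] = √(256/21)
  +(−1)^2/∏(2,2,2,2,0,0)! = 1/16  (running 1/16)
  +(−1)^3/∏(3,1,1,1,1,1)! = -1/6  (running -5/48)
  +(−1)^4/∏(4,0,0,0,2,2)! = 1/96  (running -3/32)
⟨..|..⟩ = √(256/21)·(-3/32) = -0.327327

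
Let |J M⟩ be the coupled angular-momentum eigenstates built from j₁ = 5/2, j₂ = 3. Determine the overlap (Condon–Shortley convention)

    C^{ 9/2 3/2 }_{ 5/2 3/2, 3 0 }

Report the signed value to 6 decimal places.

j₁+j₂−J=1  J+j₁−j₂=4  J−j₁+j₂=5  j₁+j₂+J+1=11
(j₁±m₁, j₂±m₂, J±M) = (4,1,3,3,6,3)
P² = 207360/77
sum k=0..1:
  [0] +1/72 = 1/72
  [1] −1/288 = -1/288
S = 1/96
C² = P²·S² = 45/154 ; C = +0.540562

+√(45/154) ≈ +0.540562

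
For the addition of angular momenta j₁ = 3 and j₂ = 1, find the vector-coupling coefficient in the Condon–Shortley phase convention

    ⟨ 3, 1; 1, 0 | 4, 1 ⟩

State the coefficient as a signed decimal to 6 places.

j₁+j₂−J=0  J+j₁−j₂=6  J−j₁+j₂=2  j₁+j₂+J+1=9
(j₁±m₁, j₂±m₂, J±M) = (4,2,1,1,5,3)
P² = 8640/7
sum k=0..0:
  [0] +1/48 = 1/48
S = 1/48
C² = P²·S² = 15/28 ; C = +0.731925

+0.731925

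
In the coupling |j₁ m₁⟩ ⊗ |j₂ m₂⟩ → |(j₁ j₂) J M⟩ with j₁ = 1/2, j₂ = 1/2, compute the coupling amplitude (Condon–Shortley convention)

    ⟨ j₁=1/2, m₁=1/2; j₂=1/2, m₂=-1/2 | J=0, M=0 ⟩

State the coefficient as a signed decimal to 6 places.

triangle: 1!*0!*0!/2! = 1/2
(j±m)!: 1!*0!*0!*1!*0!*0! = 1
prefactor² = (2J+1)*Δ*N² = 1/2
  k=0: +1/(0!*1!*0!*0!*0!*0!) = 1
Σ = 1  ⇒  CG² = 1/2*1² = 1/2
CG = +√(1/2) = +0.707107

+√(1/2) = +0.707107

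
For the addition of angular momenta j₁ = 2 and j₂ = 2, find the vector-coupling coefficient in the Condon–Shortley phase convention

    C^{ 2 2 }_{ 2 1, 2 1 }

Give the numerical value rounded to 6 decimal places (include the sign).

-0.654654  (= −√(3/7))

j₁+j₂−J=2  J+j₁−j₂=2  J−j₁+j₂=2  j₁+j₂+J+1=7
(j₁±m₁, j₂±m₂, J±M) = (3,1,3,1,4,0)
P² = 48/7
sum k=1..1:
  [1] −1/4 = -1/4
S = -1/4
C² = P²·S² = 3/7 ; C = -0.654654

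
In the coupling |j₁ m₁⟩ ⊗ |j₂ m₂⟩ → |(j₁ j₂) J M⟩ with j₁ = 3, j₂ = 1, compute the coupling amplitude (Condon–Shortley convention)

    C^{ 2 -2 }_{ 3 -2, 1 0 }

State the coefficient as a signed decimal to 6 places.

−√(5/21) ≈ -0.487950

√[5·2!4!0!/7! · 1!5!1!1!0!4!] = √(960/7)
  +(−1)^1/∏(1,1,4,0,0,0)! = -1/24  (running -1/24)
⟨..|..⟩ = √(960/7)·(-1/24) = -0.487950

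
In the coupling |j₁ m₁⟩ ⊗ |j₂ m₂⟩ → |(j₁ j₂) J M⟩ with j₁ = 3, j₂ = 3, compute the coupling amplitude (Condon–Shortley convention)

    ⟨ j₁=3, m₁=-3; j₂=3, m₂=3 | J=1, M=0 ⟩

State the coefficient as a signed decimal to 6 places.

-0.566947

√[3·5!1!1!/8! · 0!6!6!0!1!1!] = √(32400/7)
  +(−1)^5/∏(5,0,1,1,0,0)! = -1/120  (running -1/120)
⟨..|..⟩ = √(32400/7)·(-1/120) = -0.566947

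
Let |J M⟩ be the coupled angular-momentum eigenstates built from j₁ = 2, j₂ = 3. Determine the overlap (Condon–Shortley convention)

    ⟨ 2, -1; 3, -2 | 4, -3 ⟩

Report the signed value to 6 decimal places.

+0.223607

j₁+j₂−J=1  J+j₁−j₂=3  J−j₁+j₂=5  j₁+j₂+J+1=10
(j₁±m₁, j₂±m₂, J±M) = (1,3,1,5,1,7)
P² = 6480
sum k=0..1:
  [0] +1/144 = 1/144
  [1] −1/240 = -1/240
S = 1/360
C² = P²·S² = 1/20 ; C = +0.223607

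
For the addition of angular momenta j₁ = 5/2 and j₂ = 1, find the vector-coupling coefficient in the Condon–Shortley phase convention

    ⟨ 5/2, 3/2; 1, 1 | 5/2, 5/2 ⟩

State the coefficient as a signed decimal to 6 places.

-0.534522  (= −√(2/7))

triangle: 1!·4!·1!/7! = 24/5040
(j±m)!: 4!·1!·2!·0!·5!·0! = 5760
prefactor² = (2J+1)·Δ·N² = 1152/7
  k=1: −1/(1!·0!·0!·1!·4!·0!) = -1/24
Σ = -1/24  ⇒  CG² = 1152/7·(-1/24)² = 2/7
CG = −√(2/7) = -0.534522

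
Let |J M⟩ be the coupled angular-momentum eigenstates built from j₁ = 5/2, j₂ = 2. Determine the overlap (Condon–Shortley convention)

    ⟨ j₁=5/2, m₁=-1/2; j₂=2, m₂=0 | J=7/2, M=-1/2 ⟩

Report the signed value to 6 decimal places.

√[8·1!4!3!/9! · 2!3!2!2!3!4!] = √(768/35)
  +(−1)^0/∏(0,1,3,2,1,1)! = 1/12  (running 1/12)
  +(−1)^1/∏(1,0,2,1,2,2)! = -1/8  (running -1/24)
⟨..|..⟩ = √(768/35)·(-1/24) = -0.195180

−√(4/105) ≈ -0.195180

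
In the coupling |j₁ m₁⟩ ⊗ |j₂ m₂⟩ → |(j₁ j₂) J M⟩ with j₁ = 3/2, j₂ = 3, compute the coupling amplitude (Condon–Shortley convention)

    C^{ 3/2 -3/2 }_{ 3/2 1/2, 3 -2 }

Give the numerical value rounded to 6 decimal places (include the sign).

-0.534522  (= −√(2/7))

√[4·3!0!3!/7! · 2!1!1!5!0!3!] = √(288/7)
  +(−1)^1/∏(1,2,0,0,0,3)! = -1/12  (running -1/12)
⟨..|..⟩ = √(288/7)·(-1/12) = -0.534522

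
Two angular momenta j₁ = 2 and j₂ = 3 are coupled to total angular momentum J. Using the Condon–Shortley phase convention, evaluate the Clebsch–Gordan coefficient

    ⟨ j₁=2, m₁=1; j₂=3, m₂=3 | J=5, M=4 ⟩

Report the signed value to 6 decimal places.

j₁+j₂−J=0  J+j₁−j₂=4  J−j₁+j₂=6  j₁+j₂+J+1=11
(j₁±m₁, j₂±m₂, J±M) = (3,1,6,0,9,1)
P² = 7464960
sum k=0..0:
  [0] +1/4320 = 1/4320
S = 1/4320
C² = P²·S² = 2/5 ; C = +0.632456

+0.632456  (= +√(2/5))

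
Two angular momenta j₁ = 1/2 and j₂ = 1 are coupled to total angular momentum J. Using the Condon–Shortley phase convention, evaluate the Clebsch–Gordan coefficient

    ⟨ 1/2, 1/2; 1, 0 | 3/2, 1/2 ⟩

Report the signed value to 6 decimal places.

+0.816497

√[4·0!1!2!/4! · 1!0!1!1!2!1!] = √(2/3)
  +(−1)^0/∏(0,0,0,1,1,1)! = 1  (running 1)
⟨..|..⟩ = √(2/3)·(1) = +0.816497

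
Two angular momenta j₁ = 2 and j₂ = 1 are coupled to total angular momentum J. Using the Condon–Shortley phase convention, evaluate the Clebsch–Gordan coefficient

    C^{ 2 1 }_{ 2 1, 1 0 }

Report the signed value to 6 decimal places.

+√(1/6) = +0.408248

√[5·1!3!1!/6! · 3!1!1!1!3!1!] = √(3/2)
  +(−1)^0/∏(0,1,1,1,2,0)! = 1/2  (running 1/2)
  +(−1)^1/∏(1,0,0,0,3,1)! = -1/6  (running 1/3)
⟨..|..⟩ = √(3/2)·(1/3) = +0.408248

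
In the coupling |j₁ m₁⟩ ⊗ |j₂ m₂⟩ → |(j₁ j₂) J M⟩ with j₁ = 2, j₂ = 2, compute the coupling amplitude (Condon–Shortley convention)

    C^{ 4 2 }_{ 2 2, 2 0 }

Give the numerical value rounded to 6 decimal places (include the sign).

triangle: 0!×4!×4!/9! = 576/362880
(j±m)!: 4!×0!×2!×2!×6!×2! = 138240
prefactor² = (2J+1)×Δ×N² = 13824/7
  k=0: +1/(0!×0!×0!×2!×4!×2!) = 1/96
Σ = 1/96  ⇒  CG² = 13824/7×1/96² = 3/14
CG = +√(3/14) = +0.462910

+0.462910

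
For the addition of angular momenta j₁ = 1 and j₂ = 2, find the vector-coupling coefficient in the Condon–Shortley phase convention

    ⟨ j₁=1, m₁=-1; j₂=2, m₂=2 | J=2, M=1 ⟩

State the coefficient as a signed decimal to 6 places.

-0.577350

j₁+j₂−J=1  J+j₁−j₂=1  J−j₁+j₂=3  j₁+j₂+J+1=6
(j₁±m₁, j₂±m₂, J±M) = (0,2,4,0,3,1)
P² = 12
sum k=1..1:
  [1] −1/6 = -1/6
S = -1/6
C² = P²·S² = 1/3 ; C = -0.577350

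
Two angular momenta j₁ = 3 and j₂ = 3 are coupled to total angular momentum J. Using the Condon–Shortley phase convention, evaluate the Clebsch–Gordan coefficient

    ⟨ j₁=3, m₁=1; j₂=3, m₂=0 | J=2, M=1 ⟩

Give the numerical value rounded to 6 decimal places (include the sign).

triangle: 4!×2!×2!/9! = 96/362880
(j±m)!: 4!×2!×3!×3!×3!×1! = 10368
prefactor² = (2J+1)×Δ×N² = 96/7
  k=1: −1/(1!×3!×1!×2!×1!×0!) = -1/12
  k=2: +1/(2!×2!×0!×1!×2!×1!) = 1/8
Σ = 1/24  ⇒  CG² = 96/7×1/24² = 1/42
CG = +√(1/42) = +0.154303

+√(1/42) ≈ +0.154303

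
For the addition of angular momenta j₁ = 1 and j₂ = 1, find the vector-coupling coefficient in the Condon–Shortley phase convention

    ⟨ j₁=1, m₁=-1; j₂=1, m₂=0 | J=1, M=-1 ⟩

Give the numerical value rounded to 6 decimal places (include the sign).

triangle: 1!·1!·1!/4! = 1/24
(j±m)!: 0!·2!·1!·1!·0!·2! = 4
prefactor² = (2J+1)·Δ·N² = 1/2
  k=1: −1/(1!·0!·1!·0!·0!·1!) = -1
Σ = -1  ⇒  CG² = 1/2·(-1)² = 1/2
CG = −√(1/2) = -0.707107

−√(1/2) ≈ -0.707107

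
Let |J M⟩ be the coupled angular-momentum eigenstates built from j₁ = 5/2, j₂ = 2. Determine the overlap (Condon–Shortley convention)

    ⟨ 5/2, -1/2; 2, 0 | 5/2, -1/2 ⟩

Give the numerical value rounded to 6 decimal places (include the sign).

−√(8/35) = -0.478091

j₁+j₂−J=2  J+j₁−j₂=3  J−j₁+j₂=2  j₁+j₂+J+1=8
(j₁±m₁, j₂±m₂, J±M) = (2,3,2,2,2,3)
P² = 72/35
sum k=0..2:
  [0] +1/24 = 1/24
  [1] −1/2 = -1/2
  [2] +1/8 = 1/8
S = -1/3
C² = P²·S² = 8/35 ; C = -0.478091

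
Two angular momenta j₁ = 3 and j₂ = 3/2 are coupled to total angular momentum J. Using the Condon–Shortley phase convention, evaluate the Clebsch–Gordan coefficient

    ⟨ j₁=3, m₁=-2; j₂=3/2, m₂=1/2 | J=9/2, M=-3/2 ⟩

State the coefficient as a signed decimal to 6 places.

triangle: 0!·6!·3!/10! = 4320/3628800
(j±m)!: 1!·5!·2!·1!·3!·6! = 1036800
prefactor² = (2J+1)·Δ·N² = 86400/7
  k=0: +1/(0!·0!·5!·2!·1!·1!) = 1/240
Σ = 1/240  ⇒  CG² = 86400/7·1/240² = 3/14
CG = +√(3/14) = +0.462910

+0.462910  (= +√(3/14))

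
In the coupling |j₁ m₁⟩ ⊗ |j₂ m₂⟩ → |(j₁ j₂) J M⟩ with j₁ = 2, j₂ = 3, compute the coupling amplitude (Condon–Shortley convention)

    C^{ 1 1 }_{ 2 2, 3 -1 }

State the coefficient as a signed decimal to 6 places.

+0.169031  (= +√(1/35))

j₁+j₂−J=4  J+j₁−j₂=0  J−j₁+j₂=2  j₁+j₂+J+1=7
(j₁±m₁, j₂±m₂, J±M) = (4,0,2,4,2,0)
P² = 2304/35
sum k=0..0:
  [0] +1/48 = 1/48
S = 1/48
C² = P²·S² = 1/35 ; C = +0.169031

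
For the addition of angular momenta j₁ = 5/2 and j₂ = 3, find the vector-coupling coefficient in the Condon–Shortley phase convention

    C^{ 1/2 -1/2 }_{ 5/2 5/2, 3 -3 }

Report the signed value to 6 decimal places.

j₁+j₂−J=5  J+j₁−j₂=0  J−j₁+j₂=1  j₁+j₂+J+1=7
(j₁±m₁, j₂±m₂, J±M) = (5,0,0,6,0,1)
P² = 28800/7
sum k=0..0:
  [0] +1/120 = 1/120
S = 1/120
C² = P²·S² = 2/7 ; C = +0.534522

+√(2/7) ≈ +0.534522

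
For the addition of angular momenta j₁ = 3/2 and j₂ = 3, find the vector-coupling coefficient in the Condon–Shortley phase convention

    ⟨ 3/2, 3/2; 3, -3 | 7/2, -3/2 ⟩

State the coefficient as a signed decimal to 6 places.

+0.308607

triangle: 1!·2!·5!/9! = 240/362880
(j±m)!: 3!·0!·0!·6!·2!·5! = 1036800
prefactor² = (2J+1)·Δ·N² = 38400/7
  k=0: +1/(0!·1!·0!·0!·2!·5!) = 1/240
Σ = 1/240  ⇒  CG² = 38400/7·1/240² = 2/21
CG = +√(2/21) = +0.308607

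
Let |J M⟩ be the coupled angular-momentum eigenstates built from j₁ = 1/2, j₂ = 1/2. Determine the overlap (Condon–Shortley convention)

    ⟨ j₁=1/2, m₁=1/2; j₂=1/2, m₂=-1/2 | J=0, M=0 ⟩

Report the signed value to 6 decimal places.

+√(1/2) = +0.707107

√[1·1!0!0!/2! · 1!0!0!1!0!0!] = √(1/2)
  +(−1)^0/∏(0,1,0,0,0,0)! = 1  (running 1)
⟨..|..⟩ = √(1/2)·(1) = +0.707107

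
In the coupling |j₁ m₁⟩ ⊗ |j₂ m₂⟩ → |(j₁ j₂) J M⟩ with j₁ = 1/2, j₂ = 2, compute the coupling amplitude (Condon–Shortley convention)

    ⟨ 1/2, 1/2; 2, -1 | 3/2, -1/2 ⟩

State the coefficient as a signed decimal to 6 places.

+√(3/5) ≈ +0.774597

√[4·1!0!3!/5! · 1!0!1!3!1!2!] = √(12/5)
  +(−1)^0/∏(0,1,0,1,0,2)! = 1/2  (running 1/2)
⟨..|..⟩ = √(12/5)·(1/2) = +0.774597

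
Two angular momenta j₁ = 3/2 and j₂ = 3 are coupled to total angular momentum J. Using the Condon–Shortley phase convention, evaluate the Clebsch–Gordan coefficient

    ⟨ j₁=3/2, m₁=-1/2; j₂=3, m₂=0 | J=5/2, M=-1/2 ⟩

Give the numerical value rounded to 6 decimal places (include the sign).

-0.414039

j₁+j₂−J=2  J+j₁−j₂=1  J−j₁+j₂=4  j₁+j₂+J+1=8
(j₁±m₁, j₂±m₂, J±M) = (1,2,3,3,2,3)
P² = 216/35
sum k=1..2:
  [1] −1/4 = -1/4
  [2] +1/12 = 1/12
S = -1/6
C² = P²·S² = 6/35 ; C = -0.414039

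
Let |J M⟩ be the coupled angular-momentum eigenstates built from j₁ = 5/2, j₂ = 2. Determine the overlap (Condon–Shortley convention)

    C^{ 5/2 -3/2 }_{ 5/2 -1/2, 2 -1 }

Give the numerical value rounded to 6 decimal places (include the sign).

√[6·2!3!2!/8! · 2!3!1!3!1!4!] = √(216/35)
  +(−1)^0/∏(0,2,3,1,0,1)! = 1/12  (running 1/12)
  +(−1)^1/∏(1,1,2,0,1,2)! = -1/4  (running -1/6)
⟨..|..⟩ = √(216/35)·(-1/6) = -0.414039

-0.414039  (= −√(6/35))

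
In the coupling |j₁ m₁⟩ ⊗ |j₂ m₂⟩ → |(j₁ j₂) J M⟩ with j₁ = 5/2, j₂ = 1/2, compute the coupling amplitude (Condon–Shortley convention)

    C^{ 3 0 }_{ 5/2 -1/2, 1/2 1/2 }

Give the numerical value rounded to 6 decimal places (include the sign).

√[7·0!5!1!/7! · 2!3!1!0!3!3!] = √(72)
  +(−1)^0/∏(0,0,3,1,2,0)! = 1/12  (running 1/12)
⟨..|..⟩ = √(72)·(1/12) = +0.707107

+0.707107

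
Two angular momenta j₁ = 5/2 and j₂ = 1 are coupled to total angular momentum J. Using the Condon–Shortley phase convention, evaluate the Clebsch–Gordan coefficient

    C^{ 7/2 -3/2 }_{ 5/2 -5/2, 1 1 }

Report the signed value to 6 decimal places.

+√(1/21) = +0.218218

triangle: 0!·5!·2!/8! = 240/40320
(j±m)!: 0!·5!·2!·0!·2!·5! = 57600
prefactor² = (2J+1)·Δ·N² = 19200/7
  k=0: +1/(0!·0!·5!·2!·0!·0!) = 1/240
Σ = 1/240  ⇒  CG² = 19200/7·1/240² = 1/21
CG = +√(1/21) = +0.218218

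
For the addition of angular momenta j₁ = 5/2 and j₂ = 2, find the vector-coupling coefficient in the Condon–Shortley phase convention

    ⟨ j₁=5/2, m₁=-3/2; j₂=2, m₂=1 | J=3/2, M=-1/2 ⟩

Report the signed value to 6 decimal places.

triangle: 3!·2!·1!/7! = 12/5040
(j±m)!: 1!·4!·3!·1!·1!·2! = 288
prefactor² = (2J+1)·Δ·N² = 96/35
  k=2: +1/(2!·1!·2!·1!·0!·0!) = 1/4
  k=3: −1/(3!·0!·1!·0!·1!·1!) = -1/6
Σ = 1/12  ⇒  CG² = 96/35·1/12² = 2/105
CG = +√(2/105) = +0.138013

+0.138013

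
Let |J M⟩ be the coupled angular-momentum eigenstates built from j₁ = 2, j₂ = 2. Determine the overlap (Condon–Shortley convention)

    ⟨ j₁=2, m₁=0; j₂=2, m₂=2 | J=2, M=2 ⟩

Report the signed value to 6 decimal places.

+√(2/7) = +0.534522

j₁+j₂−J=2  J+j₁−j₂=2  J−j₁+j₂=2  j₁+j₂+J+1=7
(j₁±m₁, j₂±m₂, J±M) = (2,2,4,0,4,0)
P² = 128/7
sum k=2..2:
  [2] +1/8 = 1/8
S = 1/8
C² = P²·S² = 2/7 ; C = +0.534522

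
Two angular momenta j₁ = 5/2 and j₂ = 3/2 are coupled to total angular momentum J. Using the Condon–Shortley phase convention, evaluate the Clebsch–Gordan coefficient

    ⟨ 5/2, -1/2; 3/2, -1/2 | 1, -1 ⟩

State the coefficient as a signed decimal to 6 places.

triangle: 3!×2!×0!/6! = 12/720
(j±m)!: 2!×3!×1!×2!×0!×2! = 48
prefactor² = (2J+1)×Δ×N² = 12/5
  k=1: −1/(1!×2!×2!×0!×0!×0!) = -1/4
Σ = -1/4  ⇒  CG² = 12/5×(-1/4)² = 3/20
CG = −√(3/20) = -0.387298

−√(3/20) ≈ -0.387298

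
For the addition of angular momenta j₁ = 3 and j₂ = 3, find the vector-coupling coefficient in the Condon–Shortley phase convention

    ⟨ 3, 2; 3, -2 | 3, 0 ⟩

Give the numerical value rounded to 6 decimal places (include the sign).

+√(1/6) = +0.408248

j₁+j₂−J=3  J+j₁−j₂=3  J−j₁+j₂=3  j₁+j₂+J+1=10
(j₁±m₁, j₂±m₂, J±M) = (5,1,1,5,3,3)
P² = 216
sum k=0..1:
  [0] +1/24 = 1/24
  [1] −1/72 = -1/72
S = 1/36
C² = P²·S² = 1/6 ; C = +0.408248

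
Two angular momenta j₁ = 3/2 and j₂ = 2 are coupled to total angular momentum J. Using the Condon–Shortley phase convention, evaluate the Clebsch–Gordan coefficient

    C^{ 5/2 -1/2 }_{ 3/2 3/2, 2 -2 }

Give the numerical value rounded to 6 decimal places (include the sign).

+0.414039

triangle: 1!*2!*3!/7! = 12/5040
(j±m)!: 3!*0!*0!*4!*2!*3! = 1728
prefactor² = (2J+1)*Δ*N² = 864/35
  k=0: +1/(0!*1!*0!*0!*2!*3!) = 1/12
Σ = 1/12  ⇒  CG² = 864/35*1/12² = 6/35
CG = +√(6/35) = +0.414039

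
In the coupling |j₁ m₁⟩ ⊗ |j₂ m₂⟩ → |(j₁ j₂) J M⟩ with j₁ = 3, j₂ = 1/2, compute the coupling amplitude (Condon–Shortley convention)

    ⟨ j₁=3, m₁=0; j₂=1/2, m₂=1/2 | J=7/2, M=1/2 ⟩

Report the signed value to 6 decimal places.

√[8·0!6!1!/8! · 3!3!1!0!4!3!] = √(5184/7)
  +(−1)^0/∏(0,0,3,1,3,0)! = 1/36  (running 1/36)
⟨..|..⟩ = √(5184/7)·(1/36) = +0.755929

+0.755929  (= +√(4/7))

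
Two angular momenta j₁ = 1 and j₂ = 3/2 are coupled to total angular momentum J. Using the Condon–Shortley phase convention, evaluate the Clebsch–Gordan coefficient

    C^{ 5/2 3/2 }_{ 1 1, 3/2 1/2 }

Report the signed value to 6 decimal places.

+√(3/5) ≈ +0.774597

j₁+j₂−J=0  J+j₁−j₂=2  J−j₁+j₂=3  j₁+j₂+J+1=6
(j₁±m₁, j₂±m₂, J±M) = (2,0,2,1,4,1)
P² = 48/5
sum k=0..0:
  [0] +1/4 = 1/4
S = 1/4
C² = P²·S² = 3/5 ; C = +0.774597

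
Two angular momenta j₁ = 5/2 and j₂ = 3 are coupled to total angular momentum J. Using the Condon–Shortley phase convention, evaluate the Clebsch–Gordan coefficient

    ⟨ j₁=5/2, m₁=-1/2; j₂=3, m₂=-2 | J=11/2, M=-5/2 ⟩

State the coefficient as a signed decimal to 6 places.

+0.603023

j₁+j₂−J=0  J+j₁−j₂=5  J−j₁+j₂=6  j₁+j₂+J+1=12
(j₁±m₁, j₂±m₂, J±M) = (2,3,1,5,3,8)
P² = 8294400/11
sum k=0..0:
  [0] +1/1440 = 1/1440
S = 1/1440
C² = P²·S² = 4/11 ; C = +0.603023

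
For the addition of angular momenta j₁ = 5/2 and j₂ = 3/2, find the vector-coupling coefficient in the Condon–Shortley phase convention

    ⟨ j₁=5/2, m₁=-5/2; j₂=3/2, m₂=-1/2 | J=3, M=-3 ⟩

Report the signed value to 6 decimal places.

√[7·1!4!2!/8! · 0!5!1!2!0!6!] = √(1440)
  +(−1)^1/∏(1,0,4,0,0,2)! = -1/48  (running -1/48)
⟨..|..⟩ = √(1440)·(-1/48) = -0.790569

−√(5/8) ≈ -0.790569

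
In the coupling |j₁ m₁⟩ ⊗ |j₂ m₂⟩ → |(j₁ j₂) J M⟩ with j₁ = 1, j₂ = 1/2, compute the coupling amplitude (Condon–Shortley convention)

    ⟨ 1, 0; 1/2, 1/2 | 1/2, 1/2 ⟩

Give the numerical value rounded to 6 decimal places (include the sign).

-0.577350

triangle: 1!*1!*0!/3! = 1/6
(j±m)!: 1!*1!*1!*0!*1!*0! = 1
prefactor² = (2J+1)*Δ*N² = 1/3
  k=1: −1/(1!*0!*0!*0!*1!*0!) = -1
Σ = -1  ⇒  CG² = 1/3*(-1)² = 1/3
CG = −√(1/3) = -0.577350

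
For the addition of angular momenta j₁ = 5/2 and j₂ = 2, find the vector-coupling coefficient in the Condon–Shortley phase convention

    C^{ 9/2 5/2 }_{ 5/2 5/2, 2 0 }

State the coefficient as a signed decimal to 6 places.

j₁+j₂−J=0  J+j₁−j₂=5  J−j₁+j₂=4  j₁+j₂+J+1=10
(j₁±m₁, j₂±m₂, J±M) = (5,0,2,2,7,2)
P² = 38400
sum k=0..0:
  [0] +1/480 = 1/480
S = 1/480
C² = P²·S² = 1/6 ; C = +0.408248

+0.408248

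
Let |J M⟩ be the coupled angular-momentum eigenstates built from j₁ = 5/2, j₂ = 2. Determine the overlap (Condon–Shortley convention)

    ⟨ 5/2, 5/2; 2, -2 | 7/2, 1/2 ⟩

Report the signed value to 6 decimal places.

triangle: 1!*4!*3!/9! = 144/362880
(j±m)!: 5!*0!*0!*4!*4!*3! = 414720
prefactor² = (2J+1)*Δ*N² = 9216/7
  k=0: +1/(0!*1!*0!*0!*4!*3!) = 1/144
Σ = 1/144  ⇒  CG² = 9216/7*1/144² = 4/63
CG = +√(4/63) = +0.251976

+0.251976  (= +√(4/63))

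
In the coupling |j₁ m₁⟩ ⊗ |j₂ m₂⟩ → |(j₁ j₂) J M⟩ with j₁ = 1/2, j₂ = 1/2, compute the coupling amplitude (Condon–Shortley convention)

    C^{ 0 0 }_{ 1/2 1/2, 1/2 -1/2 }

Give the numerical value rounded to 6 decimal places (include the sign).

j₁+j₂−J=1  J+j₁−j₂=0  J−j₁+j₂=0  j₁+j₂+J+1=2
(j₁±m₁, j₂±m₂, J±M) = (1,0,0,1,0,0)
P² = 1/2
sum k=0..0:
  [0] +1/1 = 1
S = 1
C² = P²·S² = 1/2 ; C = +0.707107

+√(1/2) ≈ +0.707107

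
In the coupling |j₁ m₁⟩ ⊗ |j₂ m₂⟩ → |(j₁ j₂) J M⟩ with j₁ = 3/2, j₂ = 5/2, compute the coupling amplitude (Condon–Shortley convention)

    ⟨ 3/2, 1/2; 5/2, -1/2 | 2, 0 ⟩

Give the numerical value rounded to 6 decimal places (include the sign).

j₁+j₂−J=2  J+j₁−j₂=1  J−j₁+j₂=3  j₁+j₂+J+1=7
(j₁±m₁, j₂±m₂, J±M) = (2,1,2,3,2,2)
P² = 8/7
sum k=0..1:
  [0] +1/4 = 1/4
  [1] −1/2 = -1/2
S = -1/4
C² = P²·S² = 1/14 ; C = -0.267261

-0.267261  (= −√(1/14))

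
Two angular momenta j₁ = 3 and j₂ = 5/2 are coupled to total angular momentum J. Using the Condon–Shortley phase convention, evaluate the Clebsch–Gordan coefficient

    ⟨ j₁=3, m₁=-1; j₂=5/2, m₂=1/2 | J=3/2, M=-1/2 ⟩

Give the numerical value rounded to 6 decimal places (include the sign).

-0.097590  (= −√(1/105))

√[4·4!2!1!/8! · 2!4!3!2!1!2!] = √(192/35)
  +(−1)^2/∏(2,2,2,1,0,0)! = 1/8  (running 1/8)
  +(−1)^3/∏(3,1,1,0,1,1)! = -1/6  (running -1/24)
⟨..|..⟩ = √(192/35)·(-1/24) = -0.097590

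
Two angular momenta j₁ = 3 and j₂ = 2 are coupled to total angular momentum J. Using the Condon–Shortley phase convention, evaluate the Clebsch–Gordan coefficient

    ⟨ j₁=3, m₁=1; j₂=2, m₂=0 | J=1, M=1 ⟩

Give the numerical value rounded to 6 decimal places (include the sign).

j₁+j₂−J=4  J+j₁−j₂=2  J−j₁+j₂=0  j₁+j₂+J+1=7
(j₁±m₁, j₂±m₂, J±M) = (4,2,2,2,2,0)
P² = 384/35
sum k=2..2:
  [2] +1/8 = 1/8
S = 1/8
C² = P²·S² = 6/35 ; C = +0.414039

+0.414039  (= +√(6/35))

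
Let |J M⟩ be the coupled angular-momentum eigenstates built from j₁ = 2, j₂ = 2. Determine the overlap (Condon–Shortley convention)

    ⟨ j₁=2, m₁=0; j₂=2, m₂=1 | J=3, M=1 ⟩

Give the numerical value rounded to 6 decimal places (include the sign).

−√(1/5) = -0.447214

√[7·1!3!3!/8! · 2!2!3!1!4!2!] = √(36/5)
  +(−1)^0/∏(0,1,2,3,1,0)! = 1/12  (running 1/12)
  +(−1)^1/∏(1,0,1,2,2,1)! = -1/4  (running -1/6)
⟨..|..⟩ = √(36/5)·(-1/6) = -0.447214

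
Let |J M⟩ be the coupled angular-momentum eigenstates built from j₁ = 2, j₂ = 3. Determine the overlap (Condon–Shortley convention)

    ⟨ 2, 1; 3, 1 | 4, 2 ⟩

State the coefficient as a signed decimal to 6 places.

j₁+j₂−J=1  J+j₁−j₂=3  J−j₁+j₂=5  j₁+j₂+J+1=10
(j₁±m₁, j₂±m₂, J±M) = (3,1,4,2,6,2)
P² = 5184/7
sum k=0..1:
  [0] +1/48 = 1/48
  [1] −1/72 = -1/72
S = 1/144
C² = P²·S² = 1/28 ; C = +0.188982

+0.188982  (= +√(1/28))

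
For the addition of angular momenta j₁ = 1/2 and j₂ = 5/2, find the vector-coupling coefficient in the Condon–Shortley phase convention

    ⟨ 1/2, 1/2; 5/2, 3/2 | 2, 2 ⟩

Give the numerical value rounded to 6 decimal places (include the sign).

√[5·1!0!4!/6! · 1!0!4!1!4!0!] = √(96)
  +(−1)^0/∏(0,1,0,4,0,0)! = 1/24  (running 1/24)
⟨..|..⟩ = √(96)·(1/24) = +0.408248

+√(1/6) = +0.408248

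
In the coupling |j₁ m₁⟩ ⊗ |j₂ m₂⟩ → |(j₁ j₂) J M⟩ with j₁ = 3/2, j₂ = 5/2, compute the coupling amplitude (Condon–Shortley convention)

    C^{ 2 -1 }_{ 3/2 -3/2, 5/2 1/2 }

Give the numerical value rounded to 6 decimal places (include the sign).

+0.566947

√[5·2!1!3!/7! · 0!3!3!2!1!3!] = √(36/7)
  +(−1)^2/∏(2,0,1,1,0,2)! = 1/4  (running 1/4)
⟨..|..⟩ = √(36/7)·(1/4) = +0.566947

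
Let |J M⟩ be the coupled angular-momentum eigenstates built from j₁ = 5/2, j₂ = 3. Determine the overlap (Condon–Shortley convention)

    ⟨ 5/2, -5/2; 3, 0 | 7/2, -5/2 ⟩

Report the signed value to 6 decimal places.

+√(8/21) ≈ +0.617213

j₁+j₂−J=2  J+j₁−j₂=3  J−j₁+j₂=4  j₁+j₂+J+1=10
(j₁±m₁, j₂±m₂, J±M) = (0,5,3,3,1,6)
P² = 13824/7
sum k=2..2:
  [2] +1/72 = 1/72
S = 1/72
C² = P²·S² = 8/21 ; C = +0.617213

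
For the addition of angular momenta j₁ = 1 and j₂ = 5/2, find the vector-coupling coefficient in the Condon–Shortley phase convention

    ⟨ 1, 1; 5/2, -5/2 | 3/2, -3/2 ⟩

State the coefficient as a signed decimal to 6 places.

triangle: 2!·0!·3!/6! = 12/720
(j±m)!: 2!·0!·0!·5!·0!·3! = 1440
prefactor² = (2J+1)·Δ·N² = 96
  k=0: +1/(0!·2!·0!·0!·0!·3!) = 1/12
Σ = 1/12  ⇒  CG² = 96·1/12² = 2/3
CG = +√(2/3) = +0.816497

+√(2/3) ≈ +0.816497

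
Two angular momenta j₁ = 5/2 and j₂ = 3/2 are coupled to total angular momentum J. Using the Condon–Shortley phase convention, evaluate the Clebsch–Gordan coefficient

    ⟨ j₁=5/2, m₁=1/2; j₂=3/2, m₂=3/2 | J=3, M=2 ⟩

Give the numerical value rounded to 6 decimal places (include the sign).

−√(1/2) = -0.707107

triangle: 1!*4!*2!/8! = 48/40320
(j±m)!: 3!*2!*3!*0!*5!*1! = 8640
prefactor² = (2J+1)*Δ*N² = 72
  k=1: −1/(1!*0!*1!*2!*3!*0!) = -1/12
Σ = -1/12  ⇒  CG² = 72*(-1/12)² = 1/2
CG = −√(1/2) = -0.707107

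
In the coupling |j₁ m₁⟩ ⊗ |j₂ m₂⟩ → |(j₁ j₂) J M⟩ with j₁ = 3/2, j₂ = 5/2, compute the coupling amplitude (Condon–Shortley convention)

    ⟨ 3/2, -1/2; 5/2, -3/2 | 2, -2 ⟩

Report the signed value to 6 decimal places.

-0.617213

√[5·2!1!3!/7! · 1!2!1!4!0!4!] = √(96/7)
  +(−1)^1/∏(1,1,1,0,0,3)! = -1/6  (running -1/6)
⟨..|..⟩ = √(96/7)·(-1/6) = -0.617213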